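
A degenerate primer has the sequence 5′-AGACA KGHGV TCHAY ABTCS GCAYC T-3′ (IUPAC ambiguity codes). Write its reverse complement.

Standard pairs A↔T, G↔C; ambiguity codes pair Y↔R, K↔M, S↔S, B↔V, H↔D. Complement (TCTGTMCDCBAGDTRTVAGSCGTRGA), then reverse for 5'→3'.

5'-AGRTGCSGAVTRTDGABCDCMTGTCT-3'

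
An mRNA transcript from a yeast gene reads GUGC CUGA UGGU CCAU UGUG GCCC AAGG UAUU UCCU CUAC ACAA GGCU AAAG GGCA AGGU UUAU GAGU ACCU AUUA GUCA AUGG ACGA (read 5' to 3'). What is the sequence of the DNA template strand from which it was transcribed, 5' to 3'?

5'-TCGTCCATTGACTAATAGGTACTCATAAACCTTGCCCTTTAGCCTTGTGTAGAGGAAATACCTTGGGCCACAATGGACCATCAGGCAC-3'

Replace U with T to get the coding DNA strand: GTGCCTGATGGTCCATTGTGGCCCAAGGTATTTCCTCTACACAAGGCTAAAGGGCAAGGTTTATGAGTACCTATTAGTCAATGGACGA. The template strand is its reverse complement (complement CACGGACTACCAGGTAACACCGGGTTCCATAAAGGAGATGTGTTCCGATTTCCCGTTCCAAATACTCATGGATAATCAGTTACCTGCT, then reverse).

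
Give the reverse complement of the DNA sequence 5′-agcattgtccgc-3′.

Complement each base (A↔T, G↔C): TCGTAACAGGCG. Then reverse.

5'-GCGGACAATGCT-3'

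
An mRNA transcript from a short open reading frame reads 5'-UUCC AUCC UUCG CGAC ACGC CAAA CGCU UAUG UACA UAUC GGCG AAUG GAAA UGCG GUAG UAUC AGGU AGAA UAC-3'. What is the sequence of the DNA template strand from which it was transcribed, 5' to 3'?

Replace U with T to get the coding DNA strand: TTCCATCCTTCGCGACACGCCAAACGCTTATGTACATATCGGCGAATGGAAATGCGGTAGTATCAGGTAGAATAC. The template strand is its reverse complement (complement AAGGTAGGAAGCGCTGTGCGGTTTGCGAATACATGTATAGCCGCTTACCTTTACGCCATCATAGTCCATCTTATG, then reverse).

5′-GTATTCTACCTGATACTACCGCATTTCCATTCGCCGATATGTACATAAGCGTTTGGCGTGTCGCGAAGGATGGAA-3′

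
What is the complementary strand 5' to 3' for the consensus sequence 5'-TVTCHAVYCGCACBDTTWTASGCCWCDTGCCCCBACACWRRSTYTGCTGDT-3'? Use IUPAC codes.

5'-AHCAGCARASYYWGTGTVGGGGCAHGWGGCSTAWAAHVGTGCGRBTDGABA-3'

Standard pairs A↔T, G↔C; ambiguity codes pair R↔Y, W↔W, S↔S, B↔V, D↔H. Complement (ABAGDTBRGCGTGVHAAWATSCGGWGHACGGGGVTGTGWYYSARACGACHA), then reverse for 5'→3'.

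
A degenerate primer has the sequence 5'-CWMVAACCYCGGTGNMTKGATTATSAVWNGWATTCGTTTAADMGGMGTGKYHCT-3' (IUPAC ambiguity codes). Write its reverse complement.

Standard pairs A↔T, G↔C; ambiguity codes pair Y↔R, M↔K, W↔W, S↔S, D↔H, V↔B, N↔N. Complement (GWKBTTGGRGCCACNKAMCTAATASTBWNCWTAAGCAAATTHKCCKCACMRDGA), then reverse for 5'→3'.

5'-AGDRMCACKCCKHTTAAACGAATWCNWBTSATAATCMAKNCACCGRGGTTBKWG-3'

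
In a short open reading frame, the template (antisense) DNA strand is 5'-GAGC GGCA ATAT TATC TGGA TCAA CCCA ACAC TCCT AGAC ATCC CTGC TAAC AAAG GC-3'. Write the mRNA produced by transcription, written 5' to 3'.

The mRNA has the sequence of the coding strand (reverse complement of the template) with T→U. Reverse complement of GAGCGGCAATATTATCTGGATCAACCCAACACTCCTAGACATCCCTGCTAACAAAGGC is GCCTTTGTTAGCAGGGATGTCTAGGAGTGTTGGGTTGATCCAGATAATATTGCCGCTC; then T→U.

5'-GCCUUUGUUAGCAGGGAUGUCUAGGAGUGUUGGGUUGAUCCAGAUAAUAUUGCCGCUC-3'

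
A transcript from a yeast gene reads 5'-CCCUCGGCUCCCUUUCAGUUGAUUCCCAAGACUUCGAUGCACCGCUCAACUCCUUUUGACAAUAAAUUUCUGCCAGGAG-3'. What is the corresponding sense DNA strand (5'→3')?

5'-CCCTCGGCTCCCTTTCAGTTGATTCCCAAGACTTCGATGCACCGCTCAACTCCTTTTGACAATAAATTTCTGCCAGGAG-3'

The coding DNA strand has the same 5'→3' sequence as the mRNA with U replaced by T.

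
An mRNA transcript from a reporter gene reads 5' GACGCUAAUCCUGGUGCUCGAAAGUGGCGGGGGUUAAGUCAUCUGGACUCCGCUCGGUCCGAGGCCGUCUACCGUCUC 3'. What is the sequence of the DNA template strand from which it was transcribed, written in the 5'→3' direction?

5'-GAGACGGTAGACGGCCTCGGACCGAGCGGAGTCCAGATGACTTAACCCCCGCCACTTTCGAGCACCAGGATTAGCGTC-3'

Replace U with T to get the coding DNA strand: GACGCTAATCCTGGTGCTCGAAAGTGGCGGGGGTTAAGTCATCTGGACTCCGCTCGGTCCGAGGCCGTCTACCGTCTC. The template strand is its reverse complement (complement CTGCGATTAGGACCACGAGCTTTCACCGCCCCCAATTCAGTAGACCTGAGGCGAGCCAGGCTCCGGCAGATGGCAGAG, then reverse).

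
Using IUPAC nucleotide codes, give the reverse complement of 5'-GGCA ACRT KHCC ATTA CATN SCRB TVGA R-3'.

Standard pairs A↔T, G↔C; ambiguity codes pair R↔Y, K↔M, S↔S, B↔V, H↔D, N↔N. Complement (CCGTTGYAMDGGTAATGTANSGYVABCTY), then reverse for 5'→3'.

5'-YTCBAVYGSNATGTAATGGDMAYGTTGCC-3'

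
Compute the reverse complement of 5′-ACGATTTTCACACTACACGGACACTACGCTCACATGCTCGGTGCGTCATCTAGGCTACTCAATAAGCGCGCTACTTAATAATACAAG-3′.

Reading the sequence 3'→5' and pairing each base (A↔T, G↔C) gives the reverse complement directly.

5'-CTTGTATTATTAAGTAGCGCGCTTATTGAGTAGCCTAGATGACGCACCGAGCATGTGAGCGTAGTGTCCGTGTAGTGTGAAAATCGT-3'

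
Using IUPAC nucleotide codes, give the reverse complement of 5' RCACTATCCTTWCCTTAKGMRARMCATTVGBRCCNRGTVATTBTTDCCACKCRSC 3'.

Standard pairs A↔T, G↔C; ambiguity codes pair R↔Y, M↔K, W↔W, S↔S, B↔V, D↔H, N↔N. Complement (YGTGATAGGAAWGGAATMCKYTYKGTAABCVYGGNYCABTAAVAAHGGTGMGYSG), then reverse for 5'→3'.

5'-GSYGMGTGGHAAVAATBACYNGGYVCBAATGKYTYKCMTAAGGWAAGGATAGTGY-3'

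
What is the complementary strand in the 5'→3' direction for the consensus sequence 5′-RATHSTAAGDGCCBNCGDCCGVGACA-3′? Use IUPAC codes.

5′-TGTCBCGGHCGNVGGCHCTTASDATY-3′

Standard pairs A↔T, G↔C; ambiguity codes pair R↔Y, S↔S, B↔V, D↔H, N↔N. Complement (YTADSATTCHCGGVNGCHGGCBCTGT), then reverse for 5'→3'.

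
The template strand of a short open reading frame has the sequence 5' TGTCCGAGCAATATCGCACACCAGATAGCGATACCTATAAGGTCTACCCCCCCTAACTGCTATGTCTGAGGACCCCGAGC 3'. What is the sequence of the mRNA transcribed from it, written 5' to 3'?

The mRNA has the sequence of the coding strand (reverse complement of the template) with T→U. Reverse complement of TGTCCGAGCAATATCGCACACCAGATAGCGATACCTATAAGGTCTACCCCCCCTAACTGCTATGTCTGAGGACCCCGAGC is GCTCGGGGTCCTCAGACATAGCAGTTAGGGGGGGTAGACCTTATAGGTATCGCTATCTGGTGTGCGATATTGCTCGGACA; then T→U.

5'-GCUCGGGGUCCUCAGACAUAGCAGUUAGGGGGGGUAGACCUUAUAGGUAUCGCUAUCUGGUGUGCGAUAUUGCUCGGACA-3'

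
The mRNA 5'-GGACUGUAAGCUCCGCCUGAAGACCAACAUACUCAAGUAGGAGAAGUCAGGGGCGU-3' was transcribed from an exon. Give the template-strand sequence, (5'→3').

Replace U with T to get the coding DNA strand: GGACTGTAAGCTCCGCCTGAAGACCAACATACTCAAGTAGGAGAAGTCAGGGGCGT. The template strand is its reverse complement (complement CCTGACATTCGAGGCGGACTTCTGGTTGTATGAGTTCATCCTCTTCAGTCCCCGCA, then reverse).

5'-ACGCCCCTGACTTCTCCTACTTGAGTATGTTGGTCTTCAGGCGGAGCTTACAGTCC-3'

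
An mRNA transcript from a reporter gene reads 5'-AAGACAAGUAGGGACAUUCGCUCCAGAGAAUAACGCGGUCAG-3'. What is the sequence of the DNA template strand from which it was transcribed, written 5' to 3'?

5′-CTGACCGCGTTATTCTCTGGAGCGAATGTCCCTACTTGTCTT-3′

Replace U with T to get the coding DNA strand: AAGACAAGTAGGGACATTCGCTCCAGAGAATAACGCGGTCAG. The template strand is its reverse complement (complement TTCTGTTCATCCCTGTAAGCGAGGTCTCTTATTGCGCCAGTC, then reverse).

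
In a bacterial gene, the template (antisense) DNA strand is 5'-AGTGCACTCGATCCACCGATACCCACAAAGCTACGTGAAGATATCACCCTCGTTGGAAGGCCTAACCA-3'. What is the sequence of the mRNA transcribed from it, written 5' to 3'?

The mRNA has the sequence of the coding strand (reverse complement of the template) with T→U. Reverse complement of AGTGCACTCGATCCACCGATACCCACAAAGCTACGTGAAGATATCACCCTCGTTGGAAGGCCTAACCA is TGGTTAGGCCTTCCAACGAGGGTGATATCTTCACGTAGCTTTGTGGGTATCGGTGGATCGAGTGCACT; then T→U.

5′-UGGUUAGGCCUUCCAACGAGGGUGAUAUCUUCACGUAGCUUUGUGGGUAUCGGUGGAUCGAGUGCACU-3′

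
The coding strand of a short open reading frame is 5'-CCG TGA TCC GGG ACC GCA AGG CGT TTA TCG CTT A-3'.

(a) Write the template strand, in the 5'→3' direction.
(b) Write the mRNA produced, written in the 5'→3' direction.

(a) 5′-TAAGCGATAAACGCCTTGCGGTCCCGGATCACGG-3′
(b) 5'-CCGUGAUCCGGGACCGCAAGGCGUUUAUCGCUUA-3'

(a) The template strand is the reverse complement of the coding strand: complement GGCACTAGGCCCTGGCGTTCCGCAAATAGCGAAT, then reverse.
(b) mRNA matches the coding strand with T→U.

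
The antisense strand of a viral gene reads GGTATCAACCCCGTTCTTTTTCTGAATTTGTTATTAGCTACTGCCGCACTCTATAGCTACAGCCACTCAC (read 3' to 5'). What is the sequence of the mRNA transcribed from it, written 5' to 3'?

Reading the template 3'→5' as shown, RNA polymerase pairs each base (A→U, T→A, G↔C) to build mRNA 5'→3' directly.

5'-CCAUAGUUGGGGCAAGAAAAAGACUUAAACAAUAAUCGAUGACGGCGUGAGAUAUCGAUGUCGGUGAGUG-3'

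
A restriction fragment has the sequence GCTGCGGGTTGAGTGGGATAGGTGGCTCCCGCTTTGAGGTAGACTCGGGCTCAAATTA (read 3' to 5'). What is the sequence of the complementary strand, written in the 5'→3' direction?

5′-CGACGCCCAACTCACCCTATCCACCGAGGGCGAAACTCCATCTGAGCCCGAGTTTAAT-3′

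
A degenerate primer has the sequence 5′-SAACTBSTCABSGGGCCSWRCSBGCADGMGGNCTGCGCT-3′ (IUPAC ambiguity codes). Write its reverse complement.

Standard pairs A↔T, G↔C; ambiguity codes pair R↔Y, M↔K, W↔W, S↔S, B↔V, D↔H, N↔N. Complement (STTGAVSAGTVSCCCGGSWYGSVCGTHCKCCNGACGCGA), then reverse for 5'→3'.

5'-AGCGCAGNCCKCHTGCVSGYWSGGCCCSVTGASVAGTTS-3'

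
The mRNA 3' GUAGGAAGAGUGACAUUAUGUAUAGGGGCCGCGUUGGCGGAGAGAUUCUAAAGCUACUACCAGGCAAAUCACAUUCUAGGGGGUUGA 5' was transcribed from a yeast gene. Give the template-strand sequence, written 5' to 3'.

5'-CATCCTTCTCACTGTAATACATATCCCCGGCGCAACCGCCTCTCTAAGATTTCGATGATGGTCCGTTTAGTGTAAGATCCCCCAACT-3'

Written 5'→3' the mRNA is AGUUGGGGGAUCUUACACUAAACGGACCAUCAUCGAAAUCUUAGAGAGGCGGUUGCGCCGGGGAUAUGUAUUACAGUGAGAAGGAUG, so the coding DNA strand is AGTTGGGGGATCTTACACTAAACGGACCATCATCGAAATCTTAGAGAGGCGGTTGCGCCGGGGATATGTATTACAGTGAGAAGGATG. The template is its reverse complement.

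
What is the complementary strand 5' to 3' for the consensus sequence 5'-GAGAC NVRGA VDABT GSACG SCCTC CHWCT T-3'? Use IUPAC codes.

Standard pairs A↔T, G↔C; ambiguity codes pair R↔Y, W↔W, S↔S, B↔V, D↔H, N↔N. Complement (CTCTGNBYCTBHTVACSTGCSGGAGGDWGAA), then reverse for 5'→3'.

5′-AAGWDGGAGGSCGTSCAVTHBTCYBNGTCTC-3′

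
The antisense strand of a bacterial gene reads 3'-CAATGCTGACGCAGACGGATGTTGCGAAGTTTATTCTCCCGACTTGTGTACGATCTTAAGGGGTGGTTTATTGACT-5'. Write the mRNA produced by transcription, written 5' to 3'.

Reading the template 3'→5' as shown, RNA polymerase pairs each base (A→U, T→A, G↔C) to build mRNA 5'→3' directly.

5'-GUUACGACUGCGUCUGCCUACAACGCUUCAAAUAAGAGGGCUGAACACAUGCUAGAAUUCCCCACCAAAUAACUGA-3'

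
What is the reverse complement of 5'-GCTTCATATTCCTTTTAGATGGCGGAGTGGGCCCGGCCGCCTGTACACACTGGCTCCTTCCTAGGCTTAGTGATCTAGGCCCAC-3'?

Complement each base (A↔T, G↔C): CGAAGTATAAGGAAAATCTACCGCCTCACCCGGGCCGGCGGACATGTGTGACCGAGGAAGGATCCGAATCACTAGATCCGGGTG. Then reverse.

5'-GTGGGCCTAGATCACTAAGCCTAGGAAGGAGCCAGTGTGTACAGGCGGCCGGGCCCACTCCGCCATCTAAAAGGAATATGAAGC-3'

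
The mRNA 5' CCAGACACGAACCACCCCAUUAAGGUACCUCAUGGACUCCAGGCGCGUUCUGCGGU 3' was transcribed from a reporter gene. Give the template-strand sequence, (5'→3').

5'-ACCGCAGAACGCGCCTGGAGTCCATGAGGTACCTTAATGGGGTGGTTCGTGTCTGG-3'

Replace U with T to get the coding DNA strand: CCAGACACGAACCACCCCATTAAGGTACCTCATGGACTCCAGGCGCGTTCTGCGGT. The template strand is its reverse complement (complement GGTCTGTGCTTGGTGGGGTAATTCCATGGAGTACCTGAGGTCCGCGCAAGACGCCA, then reverse).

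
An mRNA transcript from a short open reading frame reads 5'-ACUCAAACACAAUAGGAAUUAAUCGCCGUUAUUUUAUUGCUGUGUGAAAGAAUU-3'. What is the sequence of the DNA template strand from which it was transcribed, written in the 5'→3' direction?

Replace U with T to get the coding DNA strand: ACTCAAACACAATAGGAATTAATCGCCGTTATTTTATTGCTGTGTGAAAGAATT. The template strand is its reverse complement (complement TGAGTTTGTGTTATCCTTAATTAGCGGCAATAAAATAACGACACACTTTCTTAA, then reverse).

5'-AATTCTTTCACACAGCAATAAAATAACGGCGATTAATTCCTATTGTGTTTGAGT-3'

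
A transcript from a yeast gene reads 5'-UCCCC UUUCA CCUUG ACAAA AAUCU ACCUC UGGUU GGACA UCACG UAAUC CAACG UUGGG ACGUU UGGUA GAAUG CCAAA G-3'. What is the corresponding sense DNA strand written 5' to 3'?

5'-TCCCCTTTCACCTTGACAAAAATCTACCTCTGGTTGGACATCACGTAATCCAACGTTGGGACGTTTGGTAGAATGCCAAAG-3'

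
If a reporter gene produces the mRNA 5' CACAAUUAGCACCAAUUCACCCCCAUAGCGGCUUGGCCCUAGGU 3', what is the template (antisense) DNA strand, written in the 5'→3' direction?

5'-ACCTAGGGCCAAGCCGCTATGGGGGTGAATTGGTGCTAATTGTG-3'

Replace U with T to get the coding DNA strand: CACAATTAGCACCAATTCACCCCCATAGCGGCTTGGCCCTAGGT. The template strand is its reverse complement (complement GTGTTAATCGTGGTTAAGTGGGGGTATCGCCGAACCGGGATCCA, then reverse).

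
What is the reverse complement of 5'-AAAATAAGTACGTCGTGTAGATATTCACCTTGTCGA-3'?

5'-TCGACAAGGTGAATATCTACACGACGTACTTATTTT-3'

Reading the sequence 3'→5' and pairing each base (A↔T, G↔C) gives the reverse complement directly.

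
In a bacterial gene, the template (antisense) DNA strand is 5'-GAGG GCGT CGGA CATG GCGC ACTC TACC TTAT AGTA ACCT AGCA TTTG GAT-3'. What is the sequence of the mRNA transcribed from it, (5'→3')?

5'-AUCCAAAUGCUAGGUUACUAUAAGGUAGAGUGCGCCAUGUCCGACGCCCUC-3'

The mRNA has the sequence of the coding strand (reverse complement of the template) with T→U. Reverse complement of GAGGGCGTCGGACATGGCGCACTCTACCTTATAGTAACCTAGCATTTGGAT is ATCCAAATGCTAGGTTACTATAAGGTAGAGTGCGCCATGTCCGACGCCCTC; then T→U.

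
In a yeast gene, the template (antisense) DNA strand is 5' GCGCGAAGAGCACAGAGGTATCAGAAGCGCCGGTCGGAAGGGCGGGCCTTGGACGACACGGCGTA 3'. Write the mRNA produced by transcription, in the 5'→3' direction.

RNA polymerase reads the template 3'→5' and synthesizes mRNA 5'→3' by base-pairing (A→U, T→A, G↔C). The complement of the template is CGCGCTTCTCGTGTCTCCATAGTCTTCGCGGCCAGCCTTCCCGCCCGGAACCTGCTGTGCCGCAT; antiparallel, so 5'→3' the coding strand is TACGCCGTGTCGTCCAAGGCCCGCCCTTCCGACCGGCGCTTCTGATACCTCTGTGCTCTTCGCGC. Replace T with U for the mRNA.

5'-UACGCCGUGUCGUCCAAGGCCCGCCCUUCCGACCGGCGCUUCUGAUACCUCUGUGCUCUUCGCGC-3'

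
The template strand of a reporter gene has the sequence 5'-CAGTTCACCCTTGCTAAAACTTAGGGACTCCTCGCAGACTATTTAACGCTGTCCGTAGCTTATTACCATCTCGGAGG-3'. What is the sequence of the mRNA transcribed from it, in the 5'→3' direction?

5′-CCUCCGAGAUGGUAAUAAGCUACGGACAGCGUUAAAUAGUCUGCGAGGAGUCCCUAAGUUUUAGCAAGGGUGAACUG-3′

RNA polymerase reads the template 3'→5' and synthesizes mRNA 5'→3' by base-pairing (A→U, T→A, G↔C). The complement of the template is GTCAAGTGGGAACGATTTTGAATCCCTGAGGAGCGTCTGATAAATTGCGACAGGCATCGAATAATGGTAGAGCCTCC; antiparallel, so 5'→3' the coding strand is CCTCCGAGATGGTAATAAGCTACGGACAGCGTTAAATAGTCTGCGAGGAGTCCCTAAGTTTTAGCAAGGGTGAACTG. Replace T with U for the mRNA.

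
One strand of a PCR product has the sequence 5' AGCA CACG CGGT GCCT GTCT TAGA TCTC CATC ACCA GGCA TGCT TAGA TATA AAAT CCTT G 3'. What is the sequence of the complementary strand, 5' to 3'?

Pairing A↔T and G↔C gives TCGTGTGCGCCACGGACAGAATCTAGAGGTAGTGGTCCGTACGAATCTATATTTTAGGAAC, running 3'→5'. Reverse for the 5'→3' convention.

5'-CAAGGATTTTATATCTAAGCATGCCTGGTGATGGAGATCTAAGACAGGCACCGCGTGTGCT-3'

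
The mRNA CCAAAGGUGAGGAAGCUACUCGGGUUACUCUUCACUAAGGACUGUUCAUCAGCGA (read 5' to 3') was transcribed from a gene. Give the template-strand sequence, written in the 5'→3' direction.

5'-TCGCTGATGAACAGTCCTTAGTGAAGAGTAACCCGAGTAGCTTCCTCACCTTTGG-3'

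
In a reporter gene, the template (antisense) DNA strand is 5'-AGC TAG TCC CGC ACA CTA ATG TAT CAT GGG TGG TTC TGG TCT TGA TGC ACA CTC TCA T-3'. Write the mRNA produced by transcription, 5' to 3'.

5'-AUGAGAGUGUGCAUCAAGACCAGAACCACCCAUGAUACAUUAGUGUGCGGGACUAGCU-3'

RNA polymerase reads the template 3'→5' and synthesizes mRNA 5'→3' by base-pairing (A→U, T→A, G↔C). The complement of the template is TCGATCAGGGCGTGTGATTACATAGTACCCACCAAGACCAGAACTACGTGTGAGAGTA; antiparallel, so 5'→3' the coding strand is ATGAGAGTGTGCATCAAGACCAGAACCACCCATGATACATTAGTGTGCGGGACTAGCT. Replace T with U for the mRNA.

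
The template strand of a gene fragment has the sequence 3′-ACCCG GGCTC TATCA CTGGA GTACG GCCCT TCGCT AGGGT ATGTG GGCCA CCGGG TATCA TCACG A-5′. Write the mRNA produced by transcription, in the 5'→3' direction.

5'-UGGGCCCGAGAUAGUGACCUCAUGCCGGGAAGCGAUCCCAUACACCCGGUGGCCCAUAGUAGUGCU-3'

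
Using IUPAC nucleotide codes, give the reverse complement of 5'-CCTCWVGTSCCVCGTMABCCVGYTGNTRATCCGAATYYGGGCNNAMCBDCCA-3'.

Standard pairs A↔T, G↔C; ambiguity codes pair R↔Y, M↔K, W↔W, S↔S, B↔V, D↔H, N↔N. Complement (GGAGWBCASGGBGCAKTVGGBCRACNAYTAGGCTTARRCCCGNNTKGVHGGT), then reverse for 5'→3'.

5′-TGGHVGKTNNGCCCRRATTCGGATYANCARCBGGVTKACGBGGSACBWGAGG-3′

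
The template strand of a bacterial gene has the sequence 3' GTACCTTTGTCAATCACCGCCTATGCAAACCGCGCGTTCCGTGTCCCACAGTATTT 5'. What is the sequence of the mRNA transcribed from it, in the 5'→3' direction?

5′-CAUGGAAACAGUUAGUGGCGGAUACGUUUGGCGCGCAAGGCACAGGGUGUCAUAAA-3′

Reading the template 3'→5' as shown, RNA polymerase pairs each base (A→U, T→A, G↔C) to build mRNA 5'→3' directly.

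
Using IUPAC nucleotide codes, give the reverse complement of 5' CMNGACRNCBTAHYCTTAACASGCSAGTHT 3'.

Standard pairs A↔T, G↔C; ambiguity codes pair R↔Y, M↔K, S↔S, B↔V, H↔D, N↔N. Complement (GKNCTGYNGVATDRGAATTGTSCGSTCADA), then reverse for 5'→3'.

5'-ADACTSGCSTGTTAAGRDTAVGNYGTCNKG-3'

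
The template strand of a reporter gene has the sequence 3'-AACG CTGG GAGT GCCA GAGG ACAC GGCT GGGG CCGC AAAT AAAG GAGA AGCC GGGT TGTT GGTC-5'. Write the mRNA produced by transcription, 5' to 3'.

5'-UUGCGACCCUCACGGUCUCCUGUGCCGACCCCGGCGUUUAUUUCCUCUUCGGCCCAACAACCAG-3'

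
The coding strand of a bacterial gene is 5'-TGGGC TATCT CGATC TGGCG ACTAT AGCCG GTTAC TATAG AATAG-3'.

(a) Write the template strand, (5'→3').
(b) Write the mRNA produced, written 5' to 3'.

(a) 5′-CTATTCTATAGTAACCGGCTATAGTCGCCAGATCGAGATAGCCCA-3′
(b) 5'-UGGGCUAUCUCGAUCUGGCGACUAUAGCCGGUUACUAUAGAAUAG-3'

(a) The template strand is the reverse complement of the coding strand: complement ACCCGATAGAGCTAGACCGCTGATATCGGCCAATGATATCTTATC, then reverse.
(b) mRNA matches the coding strand with T→U.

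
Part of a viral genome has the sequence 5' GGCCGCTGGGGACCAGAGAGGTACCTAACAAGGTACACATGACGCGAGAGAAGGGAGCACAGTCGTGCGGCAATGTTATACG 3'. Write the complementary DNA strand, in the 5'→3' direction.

Pairing A↔T and G↔C gives CCGGCGACCCCTGGTCTCTCCATGGATTGTTCCATGTGTACTGCGCTCTCTTCCCTCGTGTCAGCACGCCGTTACAATATGC, running 3'→5'. Reverse for the 5'→3' convention.

5′-CGTATAACATTGCCGCACGACTGTGCTCCCTTCTCTCGCGTCATGTGTACCTTGTTAGGTACCTCTCTGGTCCCCAGCGGCC-3′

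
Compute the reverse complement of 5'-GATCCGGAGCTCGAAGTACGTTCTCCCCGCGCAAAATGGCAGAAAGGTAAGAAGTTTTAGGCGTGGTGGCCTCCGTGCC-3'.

5'-GGCACGGAGGCCACCACGCCTAAAACTTCTTACCTTTCTGCCATTTTGCGCGGGGAGAACGTACTTCGAGCTCCGGATC-3'

Reading the sequence 3'→5' and pairing each base (A↔T, G↔C) gives the reverse complement directly.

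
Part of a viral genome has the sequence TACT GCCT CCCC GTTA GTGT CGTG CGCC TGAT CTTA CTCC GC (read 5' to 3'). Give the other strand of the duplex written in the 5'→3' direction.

5'-GCGGAGTAAGATCAGGCGCACGACACTAACGGGGAGGCAGTA-3'

Pairing A↔T and G↔C gives ATGACGGAGGGGCAATCACAGCACGCGGACTAGAATGAGGCG, running 3'→5'. Reverse for the 5'→3' convention.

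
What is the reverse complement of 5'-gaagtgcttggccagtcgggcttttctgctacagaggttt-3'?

5'-AAACCTCTGTAGCAGAAAAGCCCGACTGGCCAAGCACTTC-3'

Reading the sequence 3'→5' and pairing each base (A↔T, G↔C) gives the reverse complement directly.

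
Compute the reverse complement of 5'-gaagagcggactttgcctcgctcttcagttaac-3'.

Reading the sequence 3'→5' and pairing each base (A↔T, G↔C) gives the reverse complement directly.

5'-GTTAACTGAAGAGCGAGGCAAAGTCCGCTCTTC-3'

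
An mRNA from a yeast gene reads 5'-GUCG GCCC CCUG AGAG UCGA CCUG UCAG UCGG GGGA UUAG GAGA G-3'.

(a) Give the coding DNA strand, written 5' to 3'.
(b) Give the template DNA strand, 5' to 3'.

(a) The coding strand matches the mRNA with U→T.
(b) The template strand is the reverse complement of the coding strand.

(a) 5′-GTCGGCCCCCTGAGAGTCGACCTGTCAGTCGGGGGATTAGGAGAG-3′
(b) 5′-CTCTCCTAATCCCCCGACTGACAGGTCGACTCTCAGGGGGCCGAC-3′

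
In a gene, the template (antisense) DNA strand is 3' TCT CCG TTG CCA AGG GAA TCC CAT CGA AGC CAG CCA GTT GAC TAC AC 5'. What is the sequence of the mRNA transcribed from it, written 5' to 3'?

5'-AGAGGCAACGGUUCCCUUAGGGUAGCUUCGGUCGGUCAACUGAUGUG-3'

Reading the template 3'→5' as shown, RNA polymerase pairs each base (A→U, T→A, G↔C) to build mRNA 5'→3' directly.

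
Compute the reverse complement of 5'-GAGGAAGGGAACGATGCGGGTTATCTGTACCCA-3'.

5'-TGGGTACAGATAACCCGCATCGTTCCCTTCCTC-3'

Complement each base (A↔T, G↔C): CTCCTTCCCTTGCTACGCCCAATAGACATGGGT. Then reverse.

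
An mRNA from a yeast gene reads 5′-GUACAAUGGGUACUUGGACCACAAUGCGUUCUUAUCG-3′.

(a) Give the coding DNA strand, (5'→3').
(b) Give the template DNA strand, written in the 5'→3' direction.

(a) The coding strand matches the mRNA with U→T.
(b) The template strand is the reverse complement of the coding strand.

(a) 5'-GTACAATGGGTACTTGGACCACAATGCGTTCTTATCG-3'
(b) 5'-CGATAAGAACGCATTGTGGTCCAAGTACCCATTGTAC-3'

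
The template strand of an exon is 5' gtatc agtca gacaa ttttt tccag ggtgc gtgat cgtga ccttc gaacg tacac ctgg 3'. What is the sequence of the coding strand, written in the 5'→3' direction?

5'-CCAGGTGTACGTTCGAAGGTCACGATCACGCACCCTGGAAAAAATTGTCTGACTGATAC-3'

The coding strand is complementary and antiparallel to the template: take the complement (A↔T, G↔C) and reverse.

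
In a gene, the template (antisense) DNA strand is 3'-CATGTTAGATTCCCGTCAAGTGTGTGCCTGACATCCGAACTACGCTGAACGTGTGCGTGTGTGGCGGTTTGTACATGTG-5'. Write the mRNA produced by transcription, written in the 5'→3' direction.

5'-GUACAAUCUAAGGGCAGUUCACACACGGACUGUAGGCUUGAUGCGACUUGCACACGCACACACCGCCAAACAUGUACAC-3'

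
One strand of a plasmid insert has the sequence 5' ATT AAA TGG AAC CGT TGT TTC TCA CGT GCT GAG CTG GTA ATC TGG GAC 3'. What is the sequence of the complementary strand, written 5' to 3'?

5'-GTCCCAGATTACCAGCTCAGCACGTGAGAAACAACGGTTCCATTTAAT-3'

The complement of ATTAAATGGAACCGTTGTTTCTCACGTGCTGAGCTGGTAATCTGGGAC is TAATTTACCTTGGCAACAAAGAGTGCACGACTCGACCATTAGACCCTG (A↔T, G↔C). DNA strands are antiparallel, so the complementary strand runs 3'→5'; reversing gives the 5'→3' form.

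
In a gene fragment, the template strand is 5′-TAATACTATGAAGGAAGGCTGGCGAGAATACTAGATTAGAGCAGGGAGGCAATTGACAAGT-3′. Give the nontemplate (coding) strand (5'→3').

The coding strand is complementary and antiparallel to the template: take the complement (A↔T, G↔C) and reverse.

5'-ACTTGTCAATTGCCTCCCTGCTCTAATCTAGTATTCTCGCCAGCCTTCCTTCATAGTATTA-3'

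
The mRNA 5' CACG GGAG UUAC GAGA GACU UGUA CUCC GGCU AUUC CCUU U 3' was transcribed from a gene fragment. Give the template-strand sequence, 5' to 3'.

Replace U with T to get the coding DNA strand: CACGGGAGTTACGAGAGACTTGTACTCCGGCTATTCCCTTT. The template strand is its reverse complement (complement GTGCCCTCAATGCTCTCTGAACATGAGGCCGATAAGGGAAA, then reverse).

5′-AAAGGGAATAGCCGGAGTACAAGTCTCTCGTAACTCCCGTG-3′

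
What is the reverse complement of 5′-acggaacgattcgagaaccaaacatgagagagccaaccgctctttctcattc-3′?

5'-GAATGAGAAAGAGCGGTTGGCTCTCTCATGTTTGGTTCTCGAATCGTTCCGT-3'

Complement each base (A↔T, G↔C): TGCCTTGCTAAGCTCTTGGTTTGTACTCTCTCGGTTGGCGAGAAAGAGTAAG. Then reverse.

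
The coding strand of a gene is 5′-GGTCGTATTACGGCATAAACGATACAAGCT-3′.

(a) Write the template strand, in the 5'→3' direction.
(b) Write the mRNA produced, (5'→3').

(a) The template strand is the reverse complement of the coding strand: complement CCAGCATAATGCCGTATTTGCTATGTTCGA, then reverse.
(b) mRNA matches the coding strand with T→U.

(a) 5′-AGCTTGTATCGTTTATGCCGTAATACGACC-3′
(b) 5'-GGUCGUAUUACGGCAUAAACGAUACAAGCU-3'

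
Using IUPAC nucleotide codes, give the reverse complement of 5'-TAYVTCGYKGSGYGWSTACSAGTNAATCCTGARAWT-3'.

5'-AWTYTCAGGATTNACTSGTASWCRCSCMRCGABRTA-3'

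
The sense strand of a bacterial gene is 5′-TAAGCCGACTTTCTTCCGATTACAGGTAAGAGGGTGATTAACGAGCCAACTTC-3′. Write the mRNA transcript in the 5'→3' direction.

5'-UAAGCCGACUUUCUUCCGAUUACAGGUAAGAGGGUGAUUAACGAGCCAACUUC-3'

mRNA has the coding-strand sequence with U in place of T.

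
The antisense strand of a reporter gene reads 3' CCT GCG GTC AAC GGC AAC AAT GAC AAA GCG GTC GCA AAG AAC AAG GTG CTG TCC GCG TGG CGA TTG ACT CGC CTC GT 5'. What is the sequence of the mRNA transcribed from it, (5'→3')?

Reading the template 3'→5' as shown, RNA polymerase pairs each base (A→U, T→A, G↔C) to build mRNA 5'→3' directly.

5′-GGACGCCAGUUGCCGUUGUUACUGUUUCGCCAGCGUUUCUUGUUCCACGACAGGCGCACCGCUAACUGAGCGGAGCA-3′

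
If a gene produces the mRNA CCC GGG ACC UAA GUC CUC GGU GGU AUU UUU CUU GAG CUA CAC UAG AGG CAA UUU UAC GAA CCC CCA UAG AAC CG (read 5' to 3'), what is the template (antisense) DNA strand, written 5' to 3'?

Replace U with T to get the coding DNA strand: CCCGGGACCTAAGTCCTCGGTGGTATTTTTCTTGAGCTACACTAGAGGCAATTTTACGAACCCCCATAGAACCG. The template strand is its reverse complement (complement GGGCCCTGGATTCAGGAGCCACCATAAAAAGAACTCGATGTGATCTCCGTTAAAATGCTTGGGGGTATCTTGGC, then reverse).

5'-CGGTTCTATGGGGGTTCGTAAAATTGCCTCTAGTGTAGCTCAAGAAAAATACCACCGAGGACTTAGGTCCCGGG-3'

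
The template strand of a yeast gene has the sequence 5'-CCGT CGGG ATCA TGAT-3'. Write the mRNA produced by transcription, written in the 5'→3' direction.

5′-AUCAUGAUCCCGACGG-3′

The mRNA has the sequence of the coding strand (reverse complement of the template) with T→U. Reverse complement of CCGTCGGGATCATGAT is ATCATGATCCCGACGG; then T→U.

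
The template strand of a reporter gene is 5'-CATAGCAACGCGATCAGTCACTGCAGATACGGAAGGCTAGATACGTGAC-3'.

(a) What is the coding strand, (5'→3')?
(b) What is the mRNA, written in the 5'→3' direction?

(a) 5'-GTCACGTATCTAGCCTTCCGTATCTGCAGTGACTGATCGCGTTGCTATG-3'
(b) 5′-GUCACGUAUCUAGCCUUCCGUAUCUGCAGUGACUGAUCGCGUUGCUAUG-3′

(a) The coding strand is the reverse complement of the template: complement GTATCGTTGCGCTAGTCAGTGACGTCTATGCCTTCCGATCTATGCACTG, then reverse.
(b) mRNA has the coding-strand sequence with T→U.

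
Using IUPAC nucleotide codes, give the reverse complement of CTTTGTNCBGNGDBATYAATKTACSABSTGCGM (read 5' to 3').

5'-KCGCASVTSGTAMATTRATVHCNCVGNACAAAG-3'

Standard pairs A↔T, G↔C; ambiguity codes pair Y↔R, M↔K, S↔S, B↔V, D↔H, N↔N. Complement (GAAACANGVCNCHVTARTTAMATGSTVSACGCK), then reverse for 5'→3'.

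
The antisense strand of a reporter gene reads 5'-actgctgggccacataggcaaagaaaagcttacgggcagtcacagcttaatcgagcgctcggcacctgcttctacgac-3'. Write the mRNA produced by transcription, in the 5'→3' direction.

RNA polymerase reads the template 3'→5' and synthesizes mRNA 5'→3' by base-pairing (A→U, T→A, G↔C). The complement of the template is TGACGACCCGGTGTATCCGTTTCTTTTCGAATGCCCGTCAGTGTCGAATTAGCTCGCGAGCCGTGGACGAAGATGCTG; antiparallel, so 5'→3' the coding strand is GTCGTAGAAGCAGGTGCCGAGCGCTCGATTAAGCTGTGACTGCCCGTAAGCTTTTCTTTGCCTATGTGGCCCAGCAGT. Replace T with U for the mRNA.

5'-GUCGUAGAAGCAGGUGCCGAGCGCUCGAUUAAGCUGUGACUGCCCGUAAGCUUUUCUUUGCCUAUGUGGCCCAGCAGU-3'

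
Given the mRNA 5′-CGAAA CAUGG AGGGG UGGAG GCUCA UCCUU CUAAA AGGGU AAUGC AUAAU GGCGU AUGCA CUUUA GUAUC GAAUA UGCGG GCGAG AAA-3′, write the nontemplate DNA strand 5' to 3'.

5'-CGAAACATGGAGGGGTGGAGGCTCATCCTTCTAAAAGGGTAATGCATAATGGCGTATGCACTTTAGTATCGAATATGCGGGCGAGAAA-3'

The coding DNA strand has the same 5'→3' sequence as the mRNA with U replaced by T.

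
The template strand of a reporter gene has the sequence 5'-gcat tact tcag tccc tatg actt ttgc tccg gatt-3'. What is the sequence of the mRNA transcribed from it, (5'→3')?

5′-AAUCCGGAGCAAAAGUCAUAGGGACUGAAGUAAUGC-3′

RNA polymerase reads the template 3'→5' and synthesizes mRNA 5'→3' by base-pairing (A→U, T→A, G↔C). The complement of the template is CGTAATGAAGTCAGGGATACTGAAAACGAGGCCTAA; antiparallel, so 5'→3' the coding strand is AATCCGGAGCAAAAGTCATAGGGACTGAAGTAATGC. Replace T with U for the mRNA.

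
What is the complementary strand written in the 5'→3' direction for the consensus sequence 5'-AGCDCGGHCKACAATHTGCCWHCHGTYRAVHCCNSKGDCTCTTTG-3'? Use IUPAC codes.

5'-CAAAGAGHCMSNGGDBTYRACDGDWGGCADATTGTMGDCCGHGCT-3'

Standard pairs A↔T, G↔C; ambiguity codes pair R↔Y, K↔M, W↔W, S↔S, D↔H, V↔B, N↔N. Complement (TCGHGCCDGMTGTTADACGGWDGDCARYTBDGGNSMCHGAGAAAC), then reverse for 5'→3'.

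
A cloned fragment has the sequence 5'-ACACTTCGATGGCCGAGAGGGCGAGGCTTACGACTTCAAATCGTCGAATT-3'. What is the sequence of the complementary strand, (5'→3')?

5'-AATTCGACGATTTGAAGTCGTAAGCCTCGCCCTCTCGGCCATCGAAGTGT-3'

Pairing A↔T and G↔C gives TGTGAAGCTACCGGCTCTCCCGCTCCGAATGCTGAAGTTTAGCAGCTTAA, running 3'→5'. Reverse for the 5'→3' convention.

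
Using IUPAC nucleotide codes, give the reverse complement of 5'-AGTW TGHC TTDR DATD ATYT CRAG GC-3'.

5'-GCCTYGARATHATHYHAAGDCAWACT-3'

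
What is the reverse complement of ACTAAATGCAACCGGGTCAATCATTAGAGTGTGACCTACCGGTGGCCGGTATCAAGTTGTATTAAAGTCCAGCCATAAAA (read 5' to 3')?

5'-TTTTATGGCTGGACTTTAATACAACTTGATACCGGCCACCGGTAGGTCACACTCTAATGATTGACCCGGTTGCATTTAGT-3'

Reading the sequence 3'→5' and pairing each base (A↔T, G↔C) gives the reverse complement directly.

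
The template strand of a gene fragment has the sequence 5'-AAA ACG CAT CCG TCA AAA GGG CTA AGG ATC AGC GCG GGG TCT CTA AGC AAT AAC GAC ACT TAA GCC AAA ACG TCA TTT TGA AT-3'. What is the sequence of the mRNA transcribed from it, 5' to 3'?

RNA polymerase reads the template 3'→5' and synthesizes mRNA 5'→3' by base-pairing (A→U, T→A, G↔C). The complement of the template is TTTTGCGTAGGCAGTTTTCCCGATTCCTAGTCGCGCCCCAGAGATTCGTTATTGCTGTGAATTCGGTTTTGCAGTAAAACTTA; antiparallel, so 5'→3' the coding strand is ATTCAAAATGACGTTTTGGCTTAAGTGTCGTTATTGCTTAGAGACCCCGCGCTGATCCTTAGCCCTTTTGACGGATGCGTTTT. Replace T with U for the mRNA.

5'-AUUCAAAAUGACGUUUUGGCUUAAGUGUCGUUAUUGCUUAGAGACCCCGCGCUGAUCCUUAGCCCUUUUGACGGAUGCGUUUU-3'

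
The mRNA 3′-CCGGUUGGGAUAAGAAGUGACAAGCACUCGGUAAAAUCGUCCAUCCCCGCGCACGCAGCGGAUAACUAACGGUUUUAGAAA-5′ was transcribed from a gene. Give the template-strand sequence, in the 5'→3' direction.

5'-GGCCAACCCTATTCTTCACTGTTCGTGAGCCATTTTAGCAGGTAGGGGCGCGTGCGTCGCCTATTGATTGCCAAAATCTTT-3'

Written 5'→3' the mRNA is AAAGAUUUUGGCAAUCAAUAGGCGACGCACGCGCCCCUACCUGCUAAAAUGGCUCACGAACAGUGAAGAAUAGGGUUGGCC, so the coding DNA strand is AAAGATTTTGGCAATCAATAGGCGACGCACGCGCCCCTACCTGCTAAAATGGCTCACGAACAGTGAAGAATAGGGTTGGCC. The template is its reverse complement.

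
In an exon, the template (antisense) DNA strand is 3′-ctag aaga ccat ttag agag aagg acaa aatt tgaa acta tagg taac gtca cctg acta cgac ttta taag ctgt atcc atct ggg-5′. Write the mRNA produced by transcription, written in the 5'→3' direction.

5'-GAUCUUCUGGUAAAUCUCUCUUCCUGUUUUAAACUUUGAUAUCCAUUGCAGUGGACUGAUGCUGAAAUAUUCGACAUAGGUAGACCC-3'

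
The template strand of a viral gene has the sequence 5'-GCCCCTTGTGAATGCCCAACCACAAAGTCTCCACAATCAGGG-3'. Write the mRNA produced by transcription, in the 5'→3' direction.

RNA polymerase reads the template 3'→5' and synthesizes mRNA 5'→3' by base-pairing (A→U, T→A, G↔C). The complement of the template is CGGGGAACACTTACGGGTTGGTGTTTCAGAGGTGTTAGTCCC; antiparallel, so 5'→3' the coding strand is CCCTGATTGTGGAGACTTTGTGGTTGGGCATTCACAAGGGGC. Replace T with U for the mRNA.

5'-CCCUGAUUGUGGAGACUUUGUGGUUGGGCAUUCACAAGGGGC-3'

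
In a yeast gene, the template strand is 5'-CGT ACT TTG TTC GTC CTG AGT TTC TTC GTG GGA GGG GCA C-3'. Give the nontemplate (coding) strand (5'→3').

5′-GTGCCCCTCCCACGAAGAAACTCAGGACGAACAAAGTACG-3′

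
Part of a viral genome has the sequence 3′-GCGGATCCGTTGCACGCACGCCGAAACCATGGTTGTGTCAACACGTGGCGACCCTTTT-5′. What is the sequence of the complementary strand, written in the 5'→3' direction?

5'-CGCCTAGGCAACGTGCGTGCGGCTTTGGTACCAACACAGTTGTGCACCGCTGGGAAAA-3'

The strand is given 3'→5', so its complement runs 5'→3' in the same left-to-right order: pair each base A↔T, G↔C.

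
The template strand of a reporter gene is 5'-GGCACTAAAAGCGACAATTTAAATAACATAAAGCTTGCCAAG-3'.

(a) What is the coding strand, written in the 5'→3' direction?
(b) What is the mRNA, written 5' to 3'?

(a) The coding strand is the reverse complement of the template: complement CCGTGATTTTCGCTGTTAAATTTATTGTATTTCGAACGGTTC, then reverse.
(b) mRNA has the coding-strand sequence with T→U.

(a) 5'-CTTGGCAAGCTTTATGTTATTTAAATTGTCGCTTTTAGTGCC-3'
(b) 5'-CUUGGCAAGCUUUAUGUUAUUUAAAUUGUCGCUUUUAGUGCC-3'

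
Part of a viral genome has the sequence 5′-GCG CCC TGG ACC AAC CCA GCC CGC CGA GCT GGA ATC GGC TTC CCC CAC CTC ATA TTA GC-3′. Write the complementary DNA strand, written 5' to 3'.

5′-GCTAATATGAGGTGGGGGAAGCCGATTCCAGCTCGGCGGGCTGGGTTGGTCCAGGGCGC-3′

The complement of GCGCCCTGGACCAACCCAGCCCGCCGAGCTGGAATCGGCTTCCCCCACCTCATATTAGC is CGCGGGACCTGGTTGGGTCGGGCGGCTCGACCTTAGCCGAAGGGGGTGGAGTATAATCG (A↔T, G↔C). DNA strands are antiparallel, so the complementary strand runs 3'→5'; reversing gives the 5'→3' form.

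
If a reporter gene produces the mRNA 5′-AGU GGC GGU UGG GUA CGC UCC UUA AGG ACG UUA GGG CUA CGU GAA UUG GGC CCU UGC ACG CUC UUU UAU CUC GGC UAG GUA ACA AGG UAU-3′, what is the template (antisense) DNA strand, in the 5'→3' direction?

Replace U with T to get the coding DNA strand: AGTGGCGGTTGGGTACGCTCCTTAAGGACGTTAGGGCTACGTGAATTGGGCCCTTGCACGCTCTTTTATCTCGGCTAGGTAACAAGGTAT. The template strand is its reverse complement (complement TCACCGCCAACCCATGCGAGGAATTCCTGCAATCCCGATGCACTTAACCCGGGAACGTGCGAGAAAATAGAGCCGATCCATTGTTCCATA, then reverse).

5'-ATACCTTGTTACCTAGCCGAGATAAAAGAGCGTGCAAGGGCCCAATTCACGTAGCCCTAACGTCCTTAAGGAGCGTACCCAACCGCCACT-3'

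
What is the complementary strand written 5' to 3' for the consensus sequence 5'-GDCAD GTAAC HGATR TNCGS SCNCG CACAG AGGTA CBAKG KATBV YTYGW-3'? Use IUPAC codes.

Standard pairs A↔T, G↔C; ambiguity codes pair R↔Y, K↔M, W↔W, S↔S, B↔V, D↔H, N↔N. Complement (CHGTHCATTGDCTAYANGCSSGNGCGTGTCTCCATGVTMCMTAVBRARCW), then reverse for 5'→3'.

5′-WCRARBVATMCMTVGTACCTCTGTGCGNGSSCGNAYATCDGTTACHTGHC-3′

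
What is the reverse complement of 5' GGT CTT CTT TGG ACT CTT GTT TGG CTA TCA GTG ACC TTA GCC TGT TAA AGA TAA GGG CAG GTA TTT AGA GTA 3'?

5'-TACTCTAAATACCTGCCCTTATCTTTAACAGGCTAAGGTCACTGATAGCCAAACAAGAGTCCAAAGAAGACC-3'

Reading the sequence 3'→5' and pairing each base (A↔T, G↔C) gives the reverse complement directly.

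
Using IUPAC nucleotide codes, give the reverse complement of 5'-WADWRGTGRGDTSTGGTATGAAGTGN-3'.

5'-NCACTTCATACCASAHCYCACYWHTW-3'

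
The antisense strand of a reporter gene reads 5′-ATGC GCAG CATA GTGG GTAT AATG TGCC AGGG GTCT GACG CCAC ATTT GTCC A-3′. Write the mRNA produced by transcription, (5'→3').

The mRNA has the sequence of the coding strand (reverse complement of the template) with T→U. Reverse complement of ATGCGCAGCATAGTGGGTATAATGTGCCAGGGGTCTGACGCCACATTTGTCCA is TGGACAAATGTGGCGTCAGACCCCTGGCACATTATACCCACTATGCTGCGCAT; then T→U.

5'-UGGACAAAUGUGGCGUCAGACCCCUGGCACAUUAUACCCACUAUGCUGCGCAU-3'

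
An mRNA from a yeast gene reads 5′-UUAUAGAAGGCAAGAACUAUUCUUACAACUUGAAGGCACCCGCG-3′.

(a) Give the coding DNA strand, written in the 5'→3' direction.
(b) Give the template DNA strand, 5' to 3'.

(a) 5′-TTATAGAAGGCAAGAACTATTCTTACAACTTGAAGGCACCCGCG-3′
(b) 5'-CGCGGGTGCCTTCAAGTTGTAAGAATAGTTCTTGCCTTCTATAA-3'

(a) The coding strand matches the mRNA with U→T.
(b) The template strand is the reverse complement of the coding strand.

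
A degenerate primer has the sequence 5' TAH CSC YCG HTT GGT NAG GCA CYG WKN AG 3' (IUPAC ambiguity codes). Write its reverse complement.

Standard pairs A↔T, G↔C; ambiguity codes pair Y↔R, K↔M, W↔W, S↔S, H↔D, N↔N. Complement (ATDGSGRGCDAACCANTCCGTGRCWMNTC), then reverse for 5'→3'.

5'-CTNMWCRGTGCCTNACCAADCGRGSGDTA-3'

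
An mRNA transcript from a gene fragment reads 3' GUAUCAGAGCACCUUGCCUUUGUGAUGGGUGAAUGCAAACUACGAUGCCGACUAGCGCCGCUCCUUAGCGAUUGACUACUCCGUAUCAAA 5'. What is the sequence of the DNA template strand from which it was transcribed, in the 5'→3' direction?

5′-CATAGTCTCGTGGAACGGAAACACTACCCACTTACGTTTGATGCTACGGCTGATCGCGGCGAGGAATCGCTAACTGATGAGGCATAGTTT-3′

Written 5'→3' the mRNA is AAACUAUGCCUCAUCAGUUAGCGAUUCCUCGCCGCGAUCAGCCGUAGCAUCAAACGUAAGUGGGUAGUGUUUCCGUUCCACGAGACUAUG, so the coding DNA strand is AAACTATGCCTCATCAGTTAGCGATTCCTCGCCGCGATCAGCCGTAGCATCAAACGTAAGTGGGTAGTGTTTCCGTTCCACGAGACTATG. The template is its reverse complement.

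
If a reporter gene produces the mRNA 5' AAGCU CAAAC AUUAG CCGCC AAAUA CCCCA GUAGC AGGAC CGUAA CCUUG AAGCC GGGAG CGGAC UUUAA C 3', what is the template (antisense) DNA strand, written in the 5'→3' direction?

Replace U with T to get the coding DNA strand: AAGCTCAAACATTAGCCGCCAAATACCCCAGTAGCAGGACCGTAACCTTGAAGCCGGGAGCGGACTTTAAC. The template strand is its reverse complement (complement TTCGAGTTTGTAATCGGCGGTTTATGGGGTCATCGTCCTGGCATTGGAACTTCGGCCCTCGCCTGAAATTG, then reverse).

5'-GTTAAAGTCCGCTCCCGGCTTCAAGGTTACGGTCCTGCTACTGGGGTATTTGGCGGCTAATGTTTGAGCTT-3'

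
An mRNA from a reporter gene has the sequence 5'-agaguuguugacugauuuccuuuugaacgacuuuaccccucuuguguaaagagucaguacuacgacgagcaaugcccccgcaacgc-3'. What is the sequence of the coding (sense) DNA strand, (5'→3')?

The coding DNA strand has the same 5'→3' sequence as the mRNA with U replaced by T.

5′-AGAGTTGTTGACTGATTTCCTTTTGAACGACTTTACCCCTCTTGTGTAAAGAGTCAGTACTACGACGAGCAATGCCCCCGCAACGC-3′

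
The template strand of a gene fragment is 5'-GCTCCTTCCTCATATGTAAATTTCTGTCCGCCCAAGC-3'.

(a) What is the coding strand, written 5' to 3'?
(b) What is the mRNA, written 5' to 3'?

(a) 5'-GCTTGGGCGGACAGAAATTTACATATGAGGAAGGAGC-3'
(b) 5'-GCUUGGGCGGACAGAAAUUUACAUAUGAGGAAGGAGC-3'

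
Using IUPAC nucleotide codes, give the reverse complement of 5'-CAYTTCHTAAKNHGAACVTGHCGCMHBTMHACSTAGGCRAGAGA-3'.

Standard pairs A↔T, G↔C; ambiguity codes pair R↔Y, M↔K, S↔S, B↔V, H↔D, N↔N. Complement (GTRAAGDATTMNDCTTGBACDGCGKDVAKDTGSATCCGYTCTCT), then reverse for 5'→3'.

5'-TCTCTYGCCTASGTDKAVDKGCGDCABGTTCDNMTTADGAARTG-3'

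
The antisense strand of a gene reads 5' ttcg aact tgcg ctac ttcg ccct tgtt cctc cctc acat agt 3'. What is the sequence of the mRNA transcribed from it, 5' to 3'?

The mRNA has the sequence of the coding strand (reverse complement of the template) with T→U. Reverse complement of TTCGAACTTGCGCTACTTCGCCCTTGTTCCTCCCTCACATAGT is ACTATGTGAGGGAGGAACAAGGGCGAAGTAGCGCAAGTTCGAA; then T→U.

5'-ACUAUGUGAGGGAGGAACAAGGGCGAAGUAGCGCAAGUUCGAA-3'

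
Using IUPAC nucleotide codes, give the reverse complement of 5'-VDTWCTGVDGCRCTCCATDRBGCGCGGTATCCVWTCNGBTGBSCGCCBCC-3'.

Standard pairs A↔T, G↔C; ambiguity codes pair R↔Y, W↔W, S↔S, B↔V, D↔H, N↔N. Complement (BHAWGACBHCGYGAGGTAHYVCGCGCCATAGGBWAGNCVACVSGCGGVGG), then reverse for 5'→3'.

5'-GGVGGCGSVCAVCNGAWBGGATACCGCGCVYHATGGAGYGCHBCAGWAHB-3'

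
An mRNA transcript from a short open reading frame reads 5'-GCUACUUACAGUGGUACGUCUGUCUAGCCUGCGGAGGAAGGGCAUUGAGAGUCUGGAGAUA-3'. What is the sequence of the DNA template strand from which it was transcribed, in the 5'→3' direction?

5'-TATCTCCAGACTCTCAATGCCCTTCCTCCGCAGGCTAGACAGACGTACCACTGTAAGTAGC-3'

Replace U with T to get the coding DNA strand: GCTACTTACAGTGGTACGTCTGTCTAGCCTGCGGAGGAAGGGCATTGAGAGTCTGGAGATA. The template strand is its reverse complement (complement CGATGAATGTCACCATGCAGACAGATCGGACGCCTCCTTCCCGTAACTCTCAGACCTCTAT, then reverse).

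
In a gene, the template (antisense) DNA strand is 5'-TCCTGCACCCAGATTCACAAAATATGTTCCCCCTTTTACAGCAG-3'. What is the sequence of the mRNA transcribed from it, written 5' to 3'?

RNA polymerase reads the template 3'→5' and synthesizes mRNA 5'→3' by base-pairing (A→U, T→A, G↔C). The complement of the template is AGGACGTGGGTCTAAGTGTTTTATACAAGGGGGAAAATGTCGTC; antiparallel, so 5'→3' the coding strand is CTGCTGTAAAAGGGGGAACATATTTTGTGAATCTGGGTGCAGGA. Replace T with U for the mRNA.

5′-CUGCUGUAAAAGGGGGAACAUAUUUUGUGAAUCUGGGUGCAGGA-3′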